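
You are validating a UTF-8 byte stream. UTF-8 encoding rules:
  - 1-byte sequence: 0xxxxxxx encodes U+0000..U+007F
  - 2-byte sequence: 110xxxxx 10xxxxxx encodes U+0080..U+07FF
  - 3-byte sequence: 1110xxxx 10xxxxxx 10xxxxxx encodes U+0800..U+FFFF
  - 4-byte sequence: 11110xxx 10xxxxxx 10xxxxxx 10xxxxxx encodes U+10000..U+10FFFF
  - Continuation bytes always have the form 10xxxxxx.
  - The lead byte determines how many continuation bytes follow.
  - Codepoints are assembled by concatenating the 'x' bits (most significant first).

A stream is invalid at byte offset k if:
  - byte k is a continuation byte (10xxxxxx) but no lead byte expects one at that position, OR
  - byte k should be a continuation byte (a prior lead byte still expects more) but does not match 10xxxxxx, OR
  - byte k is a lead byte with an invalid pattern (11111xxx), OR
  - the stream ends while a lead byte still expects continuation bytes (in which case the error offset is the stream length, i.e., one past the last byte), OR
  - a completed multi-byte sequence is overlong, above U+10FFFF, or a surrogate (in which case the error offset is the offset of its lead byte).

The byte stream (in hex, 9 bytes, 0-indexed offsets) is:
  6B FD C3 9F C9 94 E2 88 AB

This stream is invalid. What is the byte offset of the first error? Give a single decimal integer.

Answer: 1

Derivation:
Byte[0]=6B: 1-byte ASCII. cp=U+006B
Byte[1]=FD: INVALID lead byte (not 0xxx/110x/1110/11110)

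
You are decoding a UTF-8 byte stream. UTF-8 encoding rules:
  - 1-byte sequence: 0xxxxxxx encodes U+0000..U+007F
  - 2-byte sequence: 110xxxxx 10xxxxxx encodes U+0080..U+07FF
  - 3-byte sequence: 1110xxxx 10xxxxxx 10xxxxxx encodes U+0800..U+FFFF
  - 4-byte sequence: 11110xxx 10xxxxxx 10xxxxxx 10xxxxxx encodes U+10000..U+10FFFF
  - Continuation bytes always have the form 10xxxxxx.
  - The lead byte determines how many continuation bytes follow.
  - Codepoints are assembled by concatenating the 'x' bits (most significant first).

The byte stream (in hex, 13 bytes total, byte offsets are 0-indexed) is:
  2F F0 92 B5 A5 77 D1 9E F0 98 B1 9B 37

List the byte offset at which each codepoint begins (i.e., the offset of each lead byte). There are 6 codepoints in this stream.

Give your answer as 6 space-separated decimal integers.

Byte[0]=2F: 1-byte ASCII. cp=U+002F
Byte[1]=F0: 4-byte lead, need 3 cont bytes. acc=0x0
Byte[2]=92: continuation. acc=(acc<<6)|0x12=0x12
Byte[3]=B5: continuation. acc=(acc<<6)|0x35=0x4B5
Byte[4]=A5: continuation. acc=(acc<<6)|0x25=0x12D65
Completed: cp=U+12D65 (starts at byte 1)
Byte[5]=77: 1-byte ASCII. cp=U+0077
Byte[6]=D1: 2-byte lead, need 1 cont bytes. acc=0x11
Byte[7]=9E: continuation. acc=(acc<<6)|0x1E=0x45E
Completed: cp=U+045E (starts at byte 6)
Byte[8]=F0: 4-byte lead, need 3 cont bytes. acc=0x0
Byte[9]=98: continuation. acc=(acc<<6)|0x18=0x18
Byte[10]=B1: continuation. acc=(acc<<6)|0x31=0x631
Byte[11]=9B: continuation. acc=(acc<<6)|0x1B=0x18C5B
Completed: cp=U+18C5B (starts at byte 8)
Byte[12]=37: 1-byte ASCII. cp=U+0037

Answer: 0 1 5 6 8 12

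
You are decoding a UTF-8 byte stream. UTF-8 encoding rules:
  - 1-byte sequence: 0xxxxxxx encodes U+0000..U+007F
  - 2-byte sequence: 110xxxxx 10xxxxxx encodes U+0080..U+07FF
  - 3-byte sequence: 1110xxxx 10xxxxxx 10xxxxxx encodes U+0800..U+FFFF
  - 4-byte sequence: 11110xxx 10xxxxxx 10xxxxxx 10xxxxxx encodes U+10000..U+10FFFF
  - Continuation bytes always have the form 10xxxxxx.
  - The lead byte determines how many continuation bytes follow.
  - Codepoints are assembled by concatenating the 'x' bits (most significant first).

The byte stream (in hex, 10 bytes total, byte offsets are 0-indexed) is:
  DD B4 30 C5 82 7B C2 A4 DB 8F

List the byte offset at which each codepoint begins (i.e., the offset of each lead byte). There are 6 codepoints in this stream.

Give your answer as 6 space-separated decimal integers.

Answer: 0 2 3 5 6 8

Derivation:
Byte[0]=DD: 2-byte lead, need 1 cont bytes. acc=0x1D
Byte[1]=B4: continuation. acc=(acc<<6)|0x34=0x774
Completed: cp=U+0774 (starts at byte 0)
Byte[2]=30: 1-byte ASCII. cp=U+0030
Byte[3]=C5: 2-byte lead, need 1 cont bytes. acc=0x5
Byte[4]=82: continuation. acc=(acc<<6)|0x02=0x142
Completed: cp=U+0142 (starts at byte 3)
Byte[5]=7B: 1-byte ASCII. cp=U+007B
Byte[6]=C2: 2-byte lead, need 1 cont bytes. acc=0x2
Byte[7]=A4: continuation. acc=(acc<<6)|0x24=0xA4
Completed: cp=U+00A4 (starts at byte 6)
Byte[8]=DB: 2-byte lead, need 1 cont bytes. acc=0x1B
Byte[9]=8F: continuation. acc=(acc<<6)|0x0F=0x6CF
Completed: cp=U+06CF (starts at byte 8)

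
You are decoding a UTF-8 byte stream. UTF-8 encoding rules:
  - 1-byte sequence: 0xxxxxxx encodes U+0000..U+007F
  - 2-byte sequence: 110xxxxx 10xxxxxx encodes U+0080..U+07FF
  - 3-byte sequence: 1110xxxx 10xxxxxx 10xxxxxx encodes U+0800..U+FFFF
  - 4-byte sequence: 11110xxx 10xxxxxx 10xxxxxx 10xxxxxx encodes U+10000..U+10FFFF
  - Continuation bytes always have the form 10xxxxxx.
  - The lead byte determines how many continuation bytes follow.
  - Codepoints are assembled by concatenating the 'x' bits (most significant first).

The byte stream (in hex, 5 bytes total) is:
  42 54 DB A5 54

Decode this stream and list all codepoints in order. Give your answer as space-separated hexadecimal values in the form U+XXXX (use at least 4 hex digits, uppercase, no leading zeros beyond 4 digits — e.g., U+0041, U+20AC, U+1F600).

Answer: U+0042 U+0054 U+06E5 U+0054

Derivation:
Byte[0]=42: 1-byte ASCII. cp=U+0042
Byte[1]=54: 1-byte ASCII. cp=U+0054
Byte[2]=DB: 2-byte lead, need 1 cont bytes. acc=0x1B
Byte[3]=A5: continuation. acc=(acc<<6)|0x25=0x6E5
Completed: cp=U+06E5 (starts at byte 2)
Byte[4]=54: 1-byte ASCII. cp=U+0054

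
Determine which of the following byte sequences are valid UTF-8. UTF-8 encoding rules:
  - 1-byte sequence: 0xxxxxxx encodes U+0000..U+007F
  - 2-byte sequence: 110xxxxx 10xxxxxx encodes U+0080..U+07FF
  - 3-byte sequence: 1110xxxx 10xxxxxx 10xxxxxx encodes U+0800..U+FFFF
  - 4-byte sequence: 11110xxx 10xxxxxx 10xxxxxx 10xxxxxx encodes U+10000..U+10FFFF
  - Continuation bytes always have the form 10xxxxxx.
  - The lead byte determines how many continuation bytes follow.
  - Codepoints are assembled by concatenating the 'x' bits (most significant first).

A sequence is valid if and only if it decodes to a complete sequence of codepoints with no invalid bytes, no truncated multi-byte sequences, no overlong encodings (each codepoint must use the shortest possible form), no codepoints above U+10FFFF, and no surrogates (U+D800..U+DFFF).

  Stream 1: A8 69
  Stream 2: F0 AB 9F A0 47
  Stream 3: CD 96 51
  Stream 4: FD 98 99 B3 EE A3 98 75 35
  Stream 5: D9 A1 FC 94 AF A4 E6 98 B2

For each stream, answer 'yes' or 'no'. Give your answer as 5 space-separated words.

Stream 1: error at byte offset 0. INVALID
Stream 2: decodes cleanly. VALID
Stream 3: decodes cleanly. VALID
Stream 4: error at byte offset 0. INVALID
Stream 5: error at byte offset 2. INVALID

Answer: no yes yes no no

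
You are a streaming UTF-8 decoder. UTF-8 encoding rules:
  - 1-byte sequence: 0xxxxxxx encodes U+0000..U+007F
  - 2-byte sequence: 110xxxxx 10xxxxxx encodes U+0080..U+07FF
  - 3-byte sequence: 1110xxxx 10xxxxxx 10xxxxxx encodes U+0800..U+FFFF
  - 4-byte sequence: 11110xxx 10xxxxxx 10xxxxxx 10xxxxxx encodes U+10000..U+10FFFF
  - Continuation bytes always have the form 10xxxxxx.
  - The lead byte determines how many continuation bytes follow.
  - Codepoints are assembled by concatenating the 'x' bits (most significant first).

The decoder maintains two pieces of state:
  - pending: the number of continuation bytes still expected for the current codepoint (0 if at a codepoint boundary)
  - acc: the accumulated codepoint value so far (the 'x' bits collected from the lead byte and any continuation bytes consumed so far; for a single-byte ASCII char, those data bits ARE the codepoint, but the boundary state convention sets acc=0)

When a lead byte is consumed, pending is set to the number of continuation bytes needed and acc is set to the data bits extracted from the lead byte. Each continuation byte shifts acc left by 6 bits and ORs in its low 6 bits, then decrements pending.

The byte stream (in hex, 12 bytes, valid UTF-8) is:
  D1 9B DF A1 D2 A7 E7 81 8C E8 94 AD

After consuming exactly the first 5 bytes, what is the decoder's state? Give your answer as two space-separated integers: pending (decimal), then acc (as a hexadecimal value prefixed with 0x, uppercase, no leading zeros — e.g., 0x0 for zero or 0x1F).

Answer: 1 0x12

Derivation:
Byte[0]=D1: 2-byte lead. pending=1, acc=0x11
Byte[1]=9B: continuation. acc=(acc<<6)|0x1B=0x45B, pending=0
Byte[2]=DF: 2-byte lead. pending=1, acc=0x1F
Byte[3]=A1: continuation. acc=(acc<<6)|0x21=0x7E1, pending=0
Byte[4]=D2: 2-byte lead. pending=1, acc=0x12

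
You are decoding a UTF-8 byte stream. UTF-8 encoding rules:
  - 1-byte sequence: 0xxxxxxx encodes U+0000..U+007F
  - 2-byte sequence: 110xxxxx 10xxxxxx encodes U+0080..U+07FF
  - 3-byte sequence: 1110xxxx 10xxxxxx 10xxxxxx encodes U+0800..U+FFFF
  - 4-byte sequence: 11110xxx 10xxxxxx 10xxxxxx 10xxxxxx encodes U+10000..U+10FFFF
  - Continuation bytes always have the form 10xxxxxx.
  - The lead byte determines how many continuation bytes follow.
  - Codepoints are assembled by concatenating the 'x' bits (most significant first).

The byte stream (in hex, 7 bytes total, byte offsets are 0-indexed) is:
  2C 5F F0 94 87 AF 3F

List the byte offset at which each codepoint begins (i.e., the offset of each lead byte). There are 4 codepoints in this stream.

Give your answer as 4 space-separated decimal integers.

Answer: 0 1 2 6

Derivation:
Byte[0]=2C: 1-byte ASCII. cp=U+002C
Byte[1]=5F: 1-byte ASCII. cp=U+005F
Byte[2]=F0: 4-byte lead, need 3 cont bytes. acc=0x0
Byte[3]=94: continuation. acc=(acc<<6)|0x14=0x14
Byte[4]=87: continuation. acc=(acc<<6)|0x07=0x507
Byte[5]=AF: continuation. acc=(acc<<6)|0x2F=0x141EF
Completed: cp=U+141EF (starts at byte 2)
Byte[6]=3F: 1-byte ASCII. cp=U+003F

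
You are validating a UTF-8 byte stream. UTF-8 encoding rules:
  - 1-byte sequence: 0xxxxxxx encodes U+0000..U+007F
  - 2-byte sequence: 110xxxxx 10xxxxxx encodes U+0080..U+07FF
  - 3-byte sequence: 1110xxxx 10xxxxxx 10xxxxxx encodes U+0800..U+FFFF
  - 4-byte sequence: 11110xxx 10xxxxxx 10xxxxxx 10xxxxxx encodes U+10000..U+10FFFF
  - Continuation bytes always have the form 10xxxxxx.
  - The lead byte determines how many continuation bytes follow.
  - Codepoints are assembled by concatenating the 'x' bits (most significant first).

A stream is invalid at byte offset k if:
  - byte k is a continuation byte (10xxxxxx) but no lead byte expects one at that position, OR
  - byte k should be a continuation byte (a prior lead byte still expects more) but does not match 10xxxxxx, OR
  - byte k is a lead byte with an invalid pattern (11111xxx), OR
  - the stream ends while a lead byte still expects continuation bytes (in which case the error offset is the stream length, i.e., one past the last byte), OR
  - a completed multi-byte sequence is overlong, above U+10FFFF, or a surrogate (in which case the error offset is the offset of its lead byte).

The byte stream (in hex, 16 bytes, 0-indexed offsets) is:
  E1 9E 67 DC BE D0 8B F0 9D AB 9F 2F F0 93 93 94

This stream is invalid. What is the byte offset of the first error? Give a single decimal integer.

Answer: 2

Derivation:
Byte[0]=E1: 3-byte lead, need 2 cont bytes. acc=0x1
Byte[1]=9E: continuation. acc=(acc<<6)|0x1E=0x5E
Byte[2]=67: expected 10xxxxxx continuation. INVALID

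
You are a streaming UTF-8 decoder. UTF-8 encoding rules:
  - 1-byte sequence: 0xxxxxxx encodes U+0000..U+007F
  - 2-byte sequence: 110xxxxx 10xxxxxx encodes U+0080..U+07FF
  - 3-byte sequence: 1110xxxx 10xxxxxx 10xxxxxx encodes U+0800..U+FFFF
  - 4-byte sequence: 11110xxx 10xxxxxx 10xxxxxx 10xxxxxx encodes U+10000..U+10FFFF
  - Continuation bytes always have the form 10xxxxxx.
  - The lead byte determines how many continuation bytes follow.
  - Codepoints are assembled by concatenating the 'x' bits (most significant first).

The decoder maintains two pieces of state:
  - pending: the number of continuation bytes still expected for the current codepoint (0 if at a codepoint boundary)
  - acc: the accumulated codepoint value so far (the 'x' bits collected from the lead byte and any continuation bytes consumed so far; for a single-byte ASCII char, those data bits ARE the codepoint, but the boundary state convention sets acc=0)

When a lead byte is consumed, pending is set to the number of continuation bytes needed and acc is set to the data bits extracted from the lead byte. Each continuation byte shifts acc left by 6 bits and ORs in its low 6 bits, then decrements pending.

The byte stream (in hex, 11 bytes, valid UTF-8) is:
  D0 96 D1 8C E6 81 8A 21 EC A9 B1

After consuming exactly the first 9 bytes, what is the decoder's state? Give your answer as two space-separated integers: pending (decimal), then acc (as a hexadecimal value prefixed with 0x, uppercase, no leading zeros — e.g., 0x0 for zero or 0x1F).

Byte[0]=D0: 2-byte lead. pending=1, acc=0x10
Byte[1]=96: continuation. acc=(acc<<6)|0x16=0x416, pending=0
Byte[2]=D1: 2-byte lead. pending=1, acc=0x11
Byte[3]=8C: continuation. acc=(acc<<6)|0x0C=0x44C, pending=0
Byte[4]=E6: 3-byte lead. pending=2, acc=0x6
Byte[5]=81: continuation. acc=(acc<<6)|0x01=0x181, pending=1
Byte[6]=8A: continuation. acc=(acc<<6)|0x0A=0x604A, pending=0
Byte[7]=21: 1-byte. pending=0, acc=0x0
Byte[8]=EC: 3-byte lead. pending=2, acc=0xC

Answer: 2 0xC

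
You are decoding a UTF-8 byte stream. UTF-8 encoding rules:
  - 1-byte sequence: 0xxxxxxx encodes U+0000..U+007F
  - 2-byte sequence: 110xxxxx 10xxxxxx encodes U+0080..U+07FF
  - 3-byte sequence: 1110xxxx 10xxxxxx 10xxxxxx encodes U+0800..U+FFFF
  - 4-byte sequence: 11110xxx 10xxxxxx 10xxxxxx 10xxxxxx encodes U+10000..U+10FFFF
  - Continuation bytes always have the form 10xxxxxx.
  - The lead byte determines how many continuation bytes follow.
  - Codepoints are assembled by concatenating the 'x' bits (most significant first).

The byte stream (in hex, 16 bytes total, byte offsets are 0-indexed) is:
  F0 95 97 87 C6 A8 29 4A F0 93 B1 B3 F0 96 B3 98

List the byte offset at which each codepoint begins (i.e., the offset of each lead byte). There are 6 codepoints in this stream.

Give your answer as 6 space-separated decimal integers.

Answer: 0 4 6 7 8 12

Derivation:
Byte[0]=F0: 4-byte lead, need 3 cont bytes. acc=0x0
Byte[1]=95: continuation. acc=(acc<<6)|0x15=0x15
Byte[2]=97: continuation. acc=(acc<<6)|0x17=0x557
Byte[3]=87: continuation. acc=(acc<<6)|0x07=0x155C7
Completed: cp=U+155C7 (starts at byte 0)
Byte[4]=C6: 2-byte lead, need 1 cont bytes. acc=0x6
Byte[5]=A8: continuation. acc=(acc<<6)|0x28=0x1A8
Completed: cp=U+01A8 (starts at byte 4)
Byte[6]=29: 1-byte ASCII. cp=U+0029
Byte[7]=4A: 1-byte ASCII. cp=U+004A
Byte[8]=F0: 4-byte lead, need 3 cont bytes. acc=0x0
Byte[9]=93: continuation. acc=(acc<<6)|0x13=0x13
Byte[10]=B1: continuation. acc=(acc<<6)|0x31=0x4F1
Byte[11]=B3: continuation. acc=(acc<<6)|0x33=0x13C73
Completed: cp=U+13C73 (starts at byte 8)
Byte[12]=F0: 4-byte lead, need 3 cont bytes. acc=0x0
Byte[13]=96: continuation. acc=(acc<<6)|0x16=0x16
Byte[14]=B3: continuation. acc=(acc<<6)|0x33=0x5B3
Byte[15]=98: continuation. acc=(acc<<6)|0x18=0x16CD8
Completed: cp=U+16CD8 (starts at byte 12)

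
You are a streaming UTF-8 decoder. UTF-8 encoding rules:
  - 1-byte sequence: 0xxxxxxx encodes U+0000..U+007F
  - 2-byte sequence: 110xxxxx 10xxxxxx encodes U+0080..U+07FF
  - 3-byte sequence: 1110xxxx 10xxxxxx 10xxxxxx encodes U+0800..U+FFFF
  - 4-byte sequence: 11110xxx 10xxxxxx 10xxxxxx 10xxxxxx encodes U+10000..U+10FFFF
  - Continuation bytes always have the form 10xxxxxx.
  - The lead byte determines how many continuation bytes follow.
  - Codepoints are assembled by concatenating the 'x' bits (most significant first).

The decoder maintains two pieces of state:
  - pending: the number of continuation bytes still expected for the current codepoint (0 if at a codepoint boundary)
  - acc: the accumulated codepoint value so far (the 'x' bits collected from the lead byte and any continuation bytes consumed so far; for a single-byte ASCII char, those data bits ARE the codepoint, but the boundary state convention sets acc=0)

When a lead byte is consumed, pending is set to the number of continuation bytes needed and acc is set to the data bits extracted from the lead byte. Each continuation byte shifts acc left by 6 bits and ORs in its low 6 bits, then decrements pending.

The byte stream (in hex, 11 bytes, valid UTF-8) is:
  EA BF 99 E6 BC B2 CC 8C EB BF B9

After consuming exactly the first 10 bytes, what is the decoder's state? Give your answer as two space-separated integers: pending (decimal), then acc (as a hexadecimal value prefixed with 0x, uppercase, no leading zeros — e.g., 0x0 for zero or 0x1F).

Answer: 1 0x2FF

Derivation:
Byte[0]=EA: 3-byte lead. pending=2, acc=0xA
Byte[1]=BF: continuation. acc=(acc<<6)|0x3F=0x2BF, pending=1
Byte[2]=99: continuation. acc=(acc<<6)|0x19=0xAFD9, pending=0
Byte[3]=E6: 3-byte lead. pending=2, acc=0x6
Byte[4]=BC: continuation. acc=(acc<<6)|0x3C=0x1BC, pending=1
Byte[5]=B2: continuation. acc=(acc<<6)|0x32=0x6F32, pending=0
Byte[6]=CC: 2-byte lead. pending=1, acc=0xC
Byte[7]=8C: continuation. acc=(acc<<6)|0x0C=0x30C, pending=0
Byte[8]=EB: 3-byte lead. pending=2, acc=0xB
Byte[9]=BF: continuation. acc=(acc<<6)|0x3F=0x2FF, pending=1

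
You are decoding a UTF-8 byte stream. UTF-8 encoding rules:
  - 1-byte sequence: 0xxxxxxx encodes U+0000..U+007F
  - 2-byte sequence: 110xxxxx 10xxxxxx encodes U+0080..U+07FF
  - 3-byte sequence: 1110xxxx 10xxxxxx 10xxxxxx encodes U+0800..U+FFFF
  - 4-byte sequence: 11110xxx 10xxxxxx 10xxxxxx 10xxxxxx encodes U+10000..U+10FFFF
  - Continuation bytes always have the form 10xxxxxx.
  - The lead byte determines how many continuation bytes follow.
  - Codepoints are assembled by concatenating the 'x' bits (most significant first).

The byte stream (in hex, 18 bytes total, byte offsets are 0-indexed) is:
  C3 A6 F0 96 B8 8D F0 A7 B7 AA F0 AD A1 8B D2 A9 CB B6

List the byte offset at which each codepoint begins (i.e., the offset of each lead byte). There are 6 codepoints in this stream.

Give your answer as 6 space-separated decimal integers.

Byte[0]=C3: 2-byte lead, need 1 cont bytes. acc=0x3
Byte[1]=A6: continuation. acc=(acc<<6)|0x26=0xE6
Completed: cp=U+00E6 (starts at byte 0)
Byte[2]=F0: 4-byte lead, need 3 cont bytes. acc=0x0
Byte[3]=96: continuation. acc=(acc<<6)|0x16=0x16
Byte[4]=B8: continuation. acc=(acc<<6)|0x38=0x5B8
Byte[5]=8D: continuation. acc=(acc<<6)|0x0D=0x16E0D
Completed: cp=U+16E0D (starts at byte 2)
Byte[6]=F0: 4-byte lead, need 3 cont bytes. acc=0x0
Byte[7]=A7: continuation. acc=(acc<<6)|0x27=0x27
Byte[8]=B7: continuation. acc=(acc<<6)|0x37=0x9F7
Byte[9]=AA: continuation. acc=(acc<<6)|0x2A=0x27DEA
Completed: cp=U+27DEA (starts at byte 6)
Byte[10]=F0: 4-byte lead, need 3 cont bytes. acc=0x0
Byte[11]=AD: continuation. acc=(acc<<6)|0x2D=0x2D
Byte[12]=A1: continuation. acc=(acc<<6)|0x21=0xB61
Byte[13]=8B: continuation. acc=(acc<<6)|0x0B=0x2D84B
Completed: cp=U+2D84B (starts at byte 10)
Byte[14]=D2: 2-byte lead, need 1 cont bytes. acc=0x12
Byte[15]=A9: continuation. acc=(acc<<6)|0x29=0x4A9
Completed: cp=U+04A9 (starts at byte 14)
Byte[16]=CB: 2-byte lead, need 1 cont bytes. acc=0xB
Byte[17]=B6: continuation. acc=(acc<<6)|0x36=0x2F6
Completed: cp=U+02F6 (starts at byte 16)

Answer: 0 2 6 10 14 16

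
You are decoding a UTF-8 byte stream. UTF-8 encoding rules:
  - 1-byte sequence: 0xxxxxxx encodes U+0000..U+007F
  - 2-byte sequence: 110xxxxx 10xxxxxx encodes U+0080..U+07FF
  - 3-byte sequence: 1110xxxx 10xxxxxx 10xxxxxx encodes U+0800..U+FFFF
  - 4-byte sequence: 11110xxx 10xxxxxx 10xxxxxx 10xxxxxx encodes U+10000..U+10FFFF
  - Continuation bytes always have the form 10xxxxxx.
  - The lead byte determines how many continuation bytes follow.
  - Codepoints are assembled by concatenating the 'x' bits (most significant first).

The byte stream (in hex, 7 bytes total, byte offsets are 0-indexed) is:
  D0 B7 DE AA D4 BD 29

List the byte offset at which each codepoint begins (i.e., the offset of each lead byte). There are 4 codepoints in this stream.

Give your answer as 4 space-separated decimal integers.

Answer: 0 2 4 6

Derivation:
Byte[0]=D0: 2-byte lead, need 1 cont bytes. acc=0x10
Byte[1]=B7: continuation. acc=(acc<<6)|0x37=0x437
Completed: cp=U+0437 (starts at byte 0)
Byte[2]=DE: 2-byte lead, need 1 cont bytes. acc=0x1E
Byte[3]=AA: continuation. acc=(acc<<6)|0x2A=0x7AA
Completed: cp=U+07AA (starts at byte 2)
Byte[4]=D4: 2-byte lead, need 1 cont bytes. acc=0x14
Byte[5]=BD: continuation. acc=(acc<<6)|0x3D=0x53D
Completed: cp=U+053D (starts at byte 4)
Byte[6]=29: 1-byte ASCII. cp=U+0029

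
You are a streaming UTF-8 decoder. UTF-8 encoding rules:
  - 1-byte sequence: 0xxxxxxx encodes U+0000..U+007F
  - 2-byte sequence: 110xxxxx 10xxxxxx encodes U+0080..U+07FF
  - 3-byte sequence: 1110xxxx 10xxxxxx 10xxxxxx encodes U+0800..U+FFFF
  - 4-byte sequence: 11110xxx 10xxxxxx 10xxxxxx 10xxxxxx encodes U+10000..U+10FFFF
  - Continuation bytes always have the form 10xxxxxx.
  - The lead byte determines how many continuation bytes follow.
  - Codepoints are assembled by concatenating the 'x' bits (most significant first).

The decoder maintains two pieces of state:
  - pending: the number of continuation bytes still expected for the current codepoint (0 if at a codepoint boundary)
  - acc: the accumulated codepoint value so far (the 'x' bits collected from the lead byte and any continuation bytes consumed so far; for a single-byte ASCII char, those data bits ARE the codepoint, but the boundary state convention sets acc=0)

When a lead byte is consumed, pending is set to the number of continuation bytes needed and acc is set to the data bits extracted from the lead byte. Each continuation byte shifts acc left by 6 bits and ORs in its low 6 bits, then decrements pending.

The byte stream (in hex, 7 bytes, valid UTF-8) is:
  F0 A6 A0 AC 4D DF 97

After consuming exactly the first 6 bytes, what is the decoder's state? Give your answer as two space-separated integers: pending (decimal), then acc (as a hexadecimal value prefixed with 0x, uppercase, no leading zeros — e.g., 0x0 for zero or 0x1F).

Byte[0]=F0: 4-byte lead. pending=3, acc=0x0
Byte[1]=A6: continuation. acc=(acc<<6)|0x26=0x26, pending=2
Byte[2]=A0: continuation. acc=(acc<<6)|0x20=0x9A0, pending=1
Byte[3]=AC: continuation. acc=(acc<<6)|0x2C=0x2682C, pending=0
Byte[4]=4D: 1-byte. pending=0, acc=0x0
Byte[5]=DF: 2-byte lead. pending=1, acc=0x1F

Answer: 1 0x1F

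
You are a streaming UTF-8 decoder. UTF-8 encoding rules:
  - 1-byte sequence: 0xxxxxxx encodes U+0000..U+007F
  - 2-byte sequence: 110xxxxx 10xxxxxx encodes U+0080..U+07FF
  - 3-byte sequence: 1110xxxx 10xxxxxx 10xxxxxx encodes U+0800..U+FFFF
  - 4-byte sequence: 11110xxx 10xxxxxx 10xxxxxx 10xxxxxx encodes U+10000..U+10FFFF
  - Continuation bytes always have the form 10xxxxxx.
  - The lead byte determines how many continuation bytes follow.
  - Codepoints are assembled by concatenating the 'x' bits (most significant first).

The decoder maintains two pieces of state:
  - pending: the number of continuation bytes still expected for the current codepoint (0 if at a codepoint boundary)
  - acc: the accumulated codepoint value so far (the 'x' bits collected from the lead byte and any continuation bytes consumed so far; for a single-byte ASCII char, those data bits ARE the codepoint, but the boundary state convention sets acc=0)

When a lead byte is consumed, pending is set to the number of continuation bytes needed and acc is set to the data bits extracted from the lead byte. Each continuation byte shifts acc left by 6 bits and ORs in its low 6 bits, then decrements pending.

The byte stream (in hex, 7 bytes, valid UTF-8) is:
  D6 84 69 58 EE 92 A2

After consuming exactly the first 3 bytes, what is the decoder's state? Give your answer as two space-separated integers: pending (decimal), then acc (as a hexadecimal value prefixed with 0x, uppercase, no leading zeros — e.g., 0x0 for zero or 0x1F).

Answer: 0 0x0

Derivation:
Byte[0]=D6: 2-byte lead. pending=1, acc=0x16
Byte[1]=84: continuation. acc=(acc<<6)|0x04=0x584, pending=0
Byte[2]=69: 1-byte. pending=0, acc=0x0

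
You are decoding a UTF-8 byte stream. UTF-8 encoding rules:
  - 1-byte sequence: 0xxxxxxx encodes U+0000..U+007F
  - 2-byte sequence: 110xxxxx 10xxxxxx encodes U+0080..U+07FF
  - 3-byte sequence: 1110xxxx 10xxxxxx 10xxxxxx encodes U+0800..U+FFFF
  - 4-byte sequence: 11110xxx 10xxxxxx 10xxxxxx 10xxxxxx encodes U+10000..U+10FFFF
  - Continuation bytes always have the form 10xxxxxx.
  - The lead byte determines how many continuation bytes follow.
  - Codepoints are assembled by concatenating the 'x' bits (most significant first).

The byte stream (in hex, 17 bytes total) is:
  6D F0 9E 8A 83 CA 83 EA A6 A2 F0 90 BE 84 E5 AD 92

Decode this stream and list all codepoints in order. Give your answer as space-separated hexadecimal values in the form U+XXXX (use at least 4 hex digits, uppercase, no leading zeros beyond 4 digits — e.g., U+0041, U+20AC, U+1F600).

Answer: U+006D U+1E283 U+0283 U+A9A2 U+10F84 U+5B52

Derivation:
Byte[0]=6D: 1-byte ASCII. cp=U+006D
Byte[1]=F0: 4-byte lead, need 3 cont bytes. acc=0x0
Byte[2]=9E: continuation. acc=(acc<<6)|0x1E=0x1E
Byte[3]=8A: continuation. acc=(acc<<6)|0x0A=0x78A
Byte[4]=83: continuation. acc=(acc<<6)|0x03=0x1E283
Completed: cp=U+1E283 (starts at byte 1)
Byte[5]=CA: 2-byte lead, need 1 cont bytes. acc=0xA
Byte[6]=83: continuation. acc=(acc<<6)|0x03=0x283
Completed: cp=U+0283 (starts at byte 5)
Byte[7]=EA: 3-byte lead, need 2 cont bytes. acc=0xA
Byte[8]=A6: continuation. acc=(acc<<6)|0x26=0x2A6
Byte[9]=A2: continuation. acc=(acc<<6)|0x22=0xA9A2
Completed: cp=U+A9A2 (starts at byte 7)
Byte[10]=F0: 4-byte lead, need 3 cont bytes. acc=0x0
Byte[11]=90: continuation. acc=(acc<<6)|0x10=0x10
Byte[12]=BE: continuation. acc=(acc<<6)|0x3E=0x43E
Byte[13]=84: continuation. acc=(acc<<6)|0x04=0x10F84
Completed: cp=U+10F84 (starts at byte 10)
Byte[14]=E5: 3-byte lead, need 2 cont bytes. acc=0x5
Byte[15]=AD: continuation. acc=(acc<<6)|0x2D=0x16D
Byte[16]=92: continuation. acc=(acc<<6)|0x12=0x5B52
Completed: cp=U+5B52 (starts at byte 14)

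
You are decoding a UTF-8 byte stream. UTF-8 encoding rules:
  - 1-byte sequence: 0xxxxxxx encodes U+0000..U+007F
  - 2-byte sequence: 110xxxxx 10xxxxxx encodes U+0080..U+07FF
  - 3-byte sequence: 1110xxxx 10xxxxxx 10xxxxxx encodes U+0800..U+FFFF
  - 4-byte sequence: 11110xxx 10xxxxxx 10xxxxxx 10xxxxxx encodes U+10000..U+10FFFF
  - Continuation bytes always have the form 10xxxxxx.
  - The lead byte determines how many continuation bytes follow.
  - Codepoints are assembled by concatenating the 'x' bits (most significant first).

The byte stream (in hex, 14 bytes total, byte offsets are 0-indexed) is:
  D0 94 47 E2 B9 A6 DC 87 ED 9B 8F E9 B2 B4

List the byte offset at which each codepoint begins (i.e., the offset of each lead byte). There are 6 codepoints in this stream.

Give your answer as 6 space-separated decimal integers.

Byte[0]=D0: 2-byte lead, need 1 cont bytes. acc=0x10
Byte[1]=94: continuation. acc=(acc<<6)|0x14=0x414
Completed: cp=U+0414 (starts at byte 0)
Byte[2]=47: 1-byte ASCII. cp=U+0047
Byte[3]=E2: 3-byte lead, need 2 cont bytes. acc=0x2
Byte[4]=B9: continuation. acc=(acc<<6)|0x39=0xB9
Byte[5]=A6: continuation. acc=(acc<<6)|0x26=0x2E66
Completed: cp=U+2E66 (starts at byte 3)
Byte[6]=DC: 2-byte lead, need 1 cont bytes. acc=0x1C
Byte[7]=87: continuation. acc=(acc<<6)|0x07=0x707
Completed: cp=U+0707 (starts at byte 6)
Byte[8]=ED: 3-byte lead, need 2 cont bytes. acc=0xD
Byte[9]=9B: continuation. acc=(acc<<6)|0x1B=0x35B
Byte[10]=8F: continuation. acc=(acc<<6)|0x0F=0xD6CF
Completed: cp=U+D6CF (starts at byte 8)
Byte[11]=E9: 3-byte lead, need 2 cont bytes. acc=0x9
Byte[12]=B2: continuation. acc=(acc<<6)|0x32=0x272
Byte[13]=B4: continuation. acc=(acc<<6)|0x34=0x9CB4
Completed: cp=U+9CB4 (starts at byte 11)

Answer: 0 2 3 6 8 11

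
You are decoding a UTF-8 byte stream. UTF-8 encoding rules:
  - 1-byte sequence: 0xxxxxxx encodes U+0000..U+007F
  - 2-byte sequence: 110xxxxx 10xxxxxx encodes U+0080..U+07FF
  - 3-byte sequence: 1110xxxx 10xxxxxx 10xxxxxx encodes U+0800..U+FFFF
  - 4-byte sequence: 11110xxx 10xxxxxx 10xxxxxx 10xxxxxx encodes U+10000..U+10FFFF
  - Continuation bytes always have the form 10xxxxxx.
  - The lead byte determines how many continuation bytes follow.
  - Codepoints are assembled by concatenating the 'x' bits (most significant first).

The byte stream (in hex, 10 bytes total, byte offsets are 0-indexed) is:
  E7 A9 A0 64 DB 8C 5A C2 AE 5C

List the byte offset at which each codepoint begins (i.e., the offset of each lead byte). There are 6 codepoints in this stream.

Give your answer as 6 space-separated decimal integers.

Answer: 0 3 4 6 7 9

Derivation:
Byte[0]=E7: 3-byte lead, need 2 cont bytes. acc=0x7
Byte[1]=A9: continuation. acc=(acc<<6)|0x29=0x1E9
Byte[2]=A0: continuation. acc=(acc<<6)|0x20=0x7A60
Completed: cp=U+7A60 (starts at byte 0)
Byte[3]=64: 1-byte ASCII. cp=U+0064
Byte[4]=DB: 2-byte lead, need 1 cont bytes. acc=0x1B
Byte[5]=8C: continuation. acc=(acc<<6)|0x0C=0x6CC
Completed: cp=U+06CC (starts at byte 4)
Byte[6]=5A: 1-byte ASCII. cp=U+005A
Byte[7]=C2: 2-byte lead, need 1 cont bytes. acc=0x2
Byte[8]=AE: continuation. acc=(acc<<6)|0x2E=0xAE
Completed: cp=U+00AE (starts at byte 7)
Byte[9]=5C: 1-byte ASCII. cp=U+005C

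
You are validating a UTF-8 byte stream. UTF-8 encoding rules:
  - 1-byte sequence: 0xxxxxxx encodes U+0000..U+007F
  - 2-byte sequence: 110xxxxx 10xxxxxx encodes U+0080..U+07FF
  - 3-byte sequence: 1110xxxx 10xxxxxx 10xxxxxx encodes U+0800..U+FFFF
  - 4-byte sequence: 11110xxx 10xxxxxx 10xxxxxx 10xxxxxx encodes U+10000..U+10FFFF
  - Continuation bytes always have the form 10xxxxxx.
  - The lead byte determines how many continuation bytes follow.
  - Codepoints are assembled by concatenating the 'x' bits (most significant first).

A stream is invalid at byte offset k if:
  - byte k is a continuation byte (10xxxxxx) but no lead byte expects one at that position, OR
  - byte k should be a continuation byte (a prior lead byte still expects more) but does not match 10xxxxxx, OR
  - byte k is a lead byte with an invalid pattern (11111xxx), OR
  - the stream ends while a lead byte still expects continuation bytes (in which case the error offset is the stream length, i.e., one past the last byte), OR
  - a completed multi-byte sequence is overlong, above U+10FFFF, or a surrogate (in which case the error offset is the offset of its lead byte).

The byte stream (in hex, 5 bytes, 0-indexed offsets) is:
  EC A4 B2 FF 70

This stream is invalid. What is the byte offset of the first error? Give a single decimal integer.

Answer: 3

Derivation:
Byte[0]=EC: 3-byte lead, need 2 cont bytes. acc=0xC
Byte[1]=A4: continuation. acc=(acc<<6)|0x24=0x324
Byte[2]=B2: continuation. acc=(acc<<6)|0x32=0xC932
Completed: cp=U+C932 (starts at byte 0)
Byte[3]=FF: INVALID lead byte (not 0xxx/110x/1110/11110)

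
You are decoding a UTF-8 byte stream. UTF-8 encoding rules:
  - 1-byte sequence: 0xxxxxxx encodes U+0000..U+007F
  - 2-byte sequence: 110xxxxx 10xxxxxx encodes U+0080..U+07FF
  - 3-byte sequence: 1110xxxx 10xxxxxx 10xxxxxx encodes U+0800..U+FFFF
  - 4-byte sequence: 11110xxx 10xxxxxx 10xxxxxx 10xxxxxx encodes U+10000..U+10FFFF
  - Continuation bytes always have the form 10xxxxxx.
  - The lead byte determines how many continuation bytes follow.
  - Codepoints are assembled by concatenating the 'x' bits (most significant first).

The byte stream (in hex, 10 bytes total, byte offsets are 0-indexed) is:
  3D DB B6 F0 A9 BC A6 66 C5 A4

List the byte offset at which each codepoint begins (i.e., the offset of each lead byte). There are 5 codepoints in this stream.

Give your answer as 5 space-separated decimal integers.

Answer: 0 1 3 7 8

Derivation:
Byte[0]=3D: 1-byte ASCII. cp=U+003D
Byte[1]=DB: 2-byte lead, need 1 cont bytes. acc=0x1B
Byte[2]=B6: continuation. acc=(acc<<6)|0x36=0x6F6
Completed: cp=U+06F6 (starts at byte 1)
Byte[3]=F0: 4-byte lead, need 3 cont bytes. acc=0x0
Byte[4]=A9: continuation. acc=(acc<<6)|0x29=0x29
Byte[5]=BC: continuation. acc=(acc<<6)|0x3C=0xA7C
Byte[6]=A6: continuation. acc=(acc<<6)|0x26=0x29F26
Completed: cp=U+29F26 (starts at byte 3)
Byte[7]=66: 1-byte ASCII. cp=U+0066
Byte[8]=C5: 2-byte lead, need 1 cont bytes. acc=0x5
Byte[9]=A4: continuation. acc=(acc<<6)|0x24=0x164
Completed: cp=U+0164 (starts at byte 8)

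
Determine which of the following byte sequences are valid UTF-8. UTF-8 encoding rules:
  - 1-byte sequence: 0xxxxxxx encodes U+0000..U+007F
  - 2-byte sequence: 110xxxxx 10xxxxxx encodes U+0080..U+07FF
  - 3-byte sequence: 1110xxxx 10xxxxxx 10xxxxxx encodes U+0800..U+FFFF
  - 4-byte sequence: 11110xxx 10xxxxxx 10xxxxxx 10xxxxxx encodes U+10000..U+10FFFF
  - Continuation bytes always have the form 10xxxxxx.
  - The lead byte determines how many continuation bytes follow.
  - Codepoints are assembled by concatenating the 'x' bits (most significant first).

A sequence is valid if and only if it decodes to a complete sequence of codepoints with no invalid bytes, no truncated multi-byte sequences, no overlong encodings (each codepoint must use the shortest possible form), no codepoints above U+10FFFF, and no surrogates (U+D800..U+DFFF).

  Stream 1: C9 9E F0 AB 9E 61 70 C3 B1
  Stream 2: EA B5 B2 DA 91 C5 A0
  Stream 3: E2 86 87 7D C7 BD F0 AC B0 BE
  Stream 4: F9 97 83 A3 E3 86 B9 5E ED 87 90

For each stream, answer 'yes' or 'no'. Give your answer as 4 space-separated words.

Answer: no yes yes no

Derivation:
Stream 1: error at byte offset 5. INVALID
Stream 2: decodes cleanly. VALID
Stream 3: decodes cleanly. VALID
Stream 4: error at byte offset 0. INVALID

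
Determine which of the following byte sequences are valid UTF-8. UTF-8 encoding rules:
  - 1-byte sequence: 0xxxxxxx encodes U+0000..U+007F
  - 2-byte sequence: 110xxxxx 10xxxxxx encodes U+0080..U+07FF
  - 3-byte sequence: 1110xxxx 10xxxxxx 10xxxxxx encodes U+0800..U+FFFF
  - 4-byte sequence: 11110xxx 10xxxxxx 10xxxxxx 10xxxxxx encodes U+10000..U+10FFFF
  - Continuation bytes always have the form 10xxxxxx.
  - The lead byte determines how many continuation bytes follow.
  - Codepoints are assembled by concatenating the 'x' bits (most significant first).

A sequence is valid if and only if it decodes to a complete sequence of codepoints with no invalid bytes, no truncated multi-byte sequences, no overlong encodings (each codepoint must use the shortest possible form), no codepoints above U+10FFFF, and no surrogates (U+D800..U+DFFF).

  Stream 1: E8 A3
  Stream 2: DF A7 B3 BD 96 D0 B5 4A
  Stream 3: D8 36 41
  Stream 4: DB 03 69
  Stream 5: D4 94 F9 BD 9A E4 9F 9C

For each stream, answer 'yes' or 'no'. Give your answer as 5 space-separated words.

Answer: no no no no no

Derivation:
Stream 1: error at byte offset 2. INVALID
Stream 2: error at byte offset 2. INVALID
Stream 3: error at byte offset 1. INVALID
Stream 4: error at byte offset 1. INVALID
Stream 5: error at byte offset 2. INVALID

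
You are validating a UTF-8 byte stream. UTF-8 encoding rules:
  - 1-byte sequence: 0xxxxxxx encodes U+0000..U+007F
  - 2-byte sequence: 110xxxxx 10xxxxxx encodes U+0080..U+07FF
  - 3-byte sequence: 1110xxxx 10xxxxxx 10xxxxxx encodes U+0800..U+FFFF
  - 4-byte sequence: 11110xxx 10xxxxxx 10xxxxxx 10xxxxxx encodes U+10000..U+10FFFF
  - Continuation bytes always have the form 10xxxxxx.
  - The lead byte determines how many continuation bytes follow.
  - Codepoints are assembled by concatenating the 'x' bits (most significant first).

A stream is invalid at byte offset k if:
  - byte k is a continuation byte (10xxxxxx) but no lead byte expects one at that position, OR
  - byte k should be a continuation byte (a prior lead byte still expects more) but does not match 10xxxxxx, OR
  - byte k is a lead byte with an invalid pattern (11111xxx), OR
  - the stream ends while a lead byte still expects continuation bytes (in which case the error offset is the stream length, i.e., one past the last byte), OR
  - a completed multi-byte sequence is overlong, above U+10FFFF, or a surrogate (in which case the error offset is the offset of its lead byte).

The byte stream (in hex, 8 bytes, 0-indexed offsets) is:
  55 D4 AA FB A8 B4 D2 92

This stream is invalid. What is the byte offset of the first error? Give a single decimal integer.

Byte[0]=55: 1-byte ASCII. cp=U+0055
Byte[1]=D4: 2-byte lead, need 1 cont bytes. acc=0x14
Byte[2]=AA: continuation. acc=(acc<<6)|0x2A=0x52A
Completed: cp=U+052A (starts at byte 1)
Byte[3]=FB: INVALID lead byte (not 0xxx/110x/1110/11110)

Answer: 3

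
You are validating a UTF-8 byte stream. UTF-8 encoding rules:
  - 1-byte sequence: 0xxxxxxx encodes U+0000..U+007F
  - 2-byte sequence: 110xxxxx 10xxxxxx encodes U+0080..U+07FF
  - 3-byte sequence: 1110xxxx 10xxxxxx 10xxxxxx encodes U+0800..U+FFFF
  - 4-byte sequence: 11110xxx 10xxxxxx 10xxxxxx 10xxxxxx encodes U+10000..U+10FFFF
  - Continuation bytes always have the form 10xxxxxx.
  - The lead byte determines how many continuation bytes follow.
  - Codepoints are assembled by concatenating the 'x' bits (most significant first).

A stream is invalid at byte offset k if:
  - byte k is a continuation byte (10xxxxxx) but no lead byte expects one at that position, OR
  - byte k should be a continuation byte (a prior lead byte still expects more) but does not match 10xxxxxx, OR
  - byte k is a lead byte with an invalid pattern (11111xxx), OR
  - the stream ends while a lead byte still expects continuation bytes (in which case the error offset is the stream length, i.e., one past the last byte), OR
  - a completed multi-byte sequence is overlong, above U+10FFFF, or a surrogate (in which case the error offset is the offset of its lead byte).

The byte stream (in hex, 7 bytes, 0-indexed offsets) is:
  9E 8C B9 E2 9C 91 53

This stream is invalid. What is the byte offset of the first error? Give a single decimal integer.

Answer: 0

Derivation:
Byte[0]=9E: INVALID lead byte (not 0xxx/110x/1110/11110)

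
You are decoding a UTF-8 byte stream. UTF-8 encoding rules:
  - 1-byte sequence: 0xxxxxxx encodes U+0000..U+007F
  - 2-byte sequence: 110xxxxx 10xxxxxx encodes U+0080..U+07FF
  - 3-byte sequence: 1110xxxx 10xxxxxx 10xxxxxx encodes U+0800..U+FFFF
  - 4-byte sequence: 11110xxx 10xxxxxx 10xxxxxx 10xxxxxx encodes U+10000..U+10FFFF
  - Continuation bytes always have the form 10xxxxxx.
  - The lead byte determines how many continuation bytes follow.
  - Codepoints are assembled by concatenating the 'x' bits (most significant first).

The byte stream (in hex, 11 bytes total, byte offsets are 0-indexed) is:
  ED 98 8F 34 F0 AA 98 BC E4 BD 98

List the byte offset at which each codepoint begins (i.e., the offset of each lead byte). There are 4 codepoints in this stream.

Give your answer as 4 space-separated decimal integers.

Answer: 0 3 4 8

Derivation:
Byte[0]=ED: 3-byte lead, need 2 cont bytes. acc=0xD
Byte[1]=98: continuation. acc=(acc<<6)|0x18=0x358
Byte[2]=8F: continuation. acc=(acc<<6)|0x0F=0xD60F
Completed: cp=U+D60F (starts at byte 0)
Byte[3]=34: 1-byte ASCII. cp=U+0034
Byte[4]=F0: 4-byte lead, need 3 cont bytes. acc=0x0
Byte[5]=AA: continuation. acc=(acc<<6)|0x2A=0x2A
Byte[6]=98: continuation. acc=(acc<<6)|0x18=0xA98
Byte[7]=BC: continuation. acc=(acc<<6)|0x3C=0x2A63C
Completed: cp=U+2A63C (starts at byte 4)
Byte[8]=E4: 3-byte lead, need 2 cont bytes. acc=0x4
Byte[9]=BD: continuation. acc=(acc<<6)|0x3D=0x13D
Byte[10]=98: continuation. acc=(acc<<6)|0x18=0x4F58
Completed: cp=U+4F58 (starts at byte 8)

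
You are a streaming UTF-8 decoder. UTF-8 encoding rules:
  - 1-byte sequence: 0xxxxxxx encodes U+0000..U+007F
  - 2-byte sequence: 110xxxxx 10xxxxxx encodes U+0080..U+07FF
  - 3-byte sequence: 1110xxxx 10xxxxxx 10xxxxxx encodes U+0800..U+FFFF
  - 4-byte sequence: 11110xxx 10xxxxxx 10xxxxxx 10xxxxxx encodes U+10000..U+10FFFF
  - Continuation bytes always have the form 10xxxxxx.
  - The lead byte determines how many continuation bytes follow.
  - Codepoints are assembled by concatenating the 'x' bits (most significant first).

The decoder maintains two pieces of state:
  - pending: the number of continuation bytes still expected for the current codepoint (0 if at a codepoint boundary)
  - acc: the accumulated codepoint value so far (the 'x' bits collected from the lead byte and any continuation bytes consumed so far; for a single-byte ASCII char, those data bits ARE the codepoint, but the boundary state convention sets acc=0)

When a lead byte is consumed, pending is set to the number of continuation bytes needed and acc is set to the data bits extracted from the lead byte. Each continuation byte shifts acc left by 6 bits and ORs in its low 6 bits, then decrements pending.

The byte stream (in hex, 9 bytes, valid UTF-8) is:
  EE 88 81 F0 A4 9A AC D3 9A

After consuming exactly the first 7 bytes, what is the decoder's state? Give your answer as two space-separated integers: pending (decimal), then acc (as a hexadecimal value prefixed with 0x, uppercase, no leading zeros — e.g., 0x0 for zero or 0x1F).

Byte[0]=EE: 3-byte lead. pending=2, acc=0xE
Byte[1]=88: continuation. acc=(acc<<6)|0x08=0x388, pending=1
Byte[2]=81: continuation. acc=(acc<<6)|0x01=0xE201, pending=0
Byte[3]=F0: 4-byte lead. pending=3, acc=0x0
Byte[4]=A4: continuation. acc=(acc<<6)|0x24=0x24, pending=2
Byte[5]=9A: continuation. acc=(acc<<6)|0x1A=0x91A, pending=1
Byte[6]=AC: continuation. acc=(acc<<6)|0x2C=0x246AC, pending=0

Answer: 0 0x246AC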